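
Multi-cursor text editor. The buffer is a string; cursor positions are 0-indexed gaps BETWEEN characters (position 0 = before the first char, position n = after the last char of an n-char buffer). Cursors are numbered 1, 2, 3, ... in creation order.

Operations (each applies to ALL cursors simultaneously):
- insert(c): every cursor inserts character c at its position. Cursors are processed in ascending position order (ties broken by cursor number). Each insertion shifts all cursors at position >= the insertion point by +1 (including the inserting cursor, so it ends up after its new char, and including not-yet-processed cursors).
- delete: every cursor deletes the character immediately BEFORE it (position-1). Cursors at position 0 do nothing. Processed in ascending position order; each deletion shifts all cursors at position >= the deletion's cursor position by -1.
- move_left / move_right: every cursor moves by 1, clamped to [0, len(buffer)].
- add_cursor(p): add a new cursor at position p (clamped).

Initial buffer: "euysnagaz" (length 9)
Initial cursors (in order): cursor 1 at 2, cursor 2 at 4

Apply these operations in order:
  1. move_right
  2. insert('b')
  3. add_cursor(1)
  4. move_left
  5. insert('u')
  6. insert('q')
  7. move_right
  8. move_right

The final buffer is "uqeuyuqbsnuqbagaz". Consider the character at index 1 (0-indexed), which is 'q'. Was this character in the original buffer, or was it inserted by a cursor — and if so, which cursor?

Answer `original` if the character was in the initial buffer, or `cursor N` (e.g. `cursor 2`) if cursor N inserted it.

After op 1 (move_right): buffer="euysnagaz" (len 9), cursors c1@3 c2@5, authorship .........
After op 2 (insert('b')): buffer="euybsnbagaz" (len 11), cursors c1@4 c2@7, authorship ...1..2....
After op 3 (add_cursor(1)): buffer="euybsnbagaz" (len 11), cursors c3@1 c1@4 c2@7, authorship ...1..2....
After op 4 (move_left): buffer="euybsnbagaz" (len 11), cursors c3@0 c1@3 c2@6, authorship ...1..2....
After op 5 (insert('u')): buffer="ueuyubsnubagaz" (len 14), cursors c3@1 c1@5 c2@9, authorship 3...11..22....
After op 6 (insert('q')): buffer="uqeuyuqbsnuqbagaz" (len 17), cursors c3@2 c1@7 c2@12, authorship 33...111..222....
After op 7 (move_right): buffer="uqeuyuqbsnuqbagaz" (len 17), cursors c3@3 c1@8 c2@13, authorship 33...111..222....
After op 8 (move_right): buffer="uqeuyuqbsnuqbagaz" (len 17), cursors c3@4 c1@9 c2@14, authorship 33...111..222....
Authorship (.=original, N=cursor N): 3 3 . . . 1 1 1 . . 2 2 2 . . . .
Index 1: author = 3

Answer: cursor 3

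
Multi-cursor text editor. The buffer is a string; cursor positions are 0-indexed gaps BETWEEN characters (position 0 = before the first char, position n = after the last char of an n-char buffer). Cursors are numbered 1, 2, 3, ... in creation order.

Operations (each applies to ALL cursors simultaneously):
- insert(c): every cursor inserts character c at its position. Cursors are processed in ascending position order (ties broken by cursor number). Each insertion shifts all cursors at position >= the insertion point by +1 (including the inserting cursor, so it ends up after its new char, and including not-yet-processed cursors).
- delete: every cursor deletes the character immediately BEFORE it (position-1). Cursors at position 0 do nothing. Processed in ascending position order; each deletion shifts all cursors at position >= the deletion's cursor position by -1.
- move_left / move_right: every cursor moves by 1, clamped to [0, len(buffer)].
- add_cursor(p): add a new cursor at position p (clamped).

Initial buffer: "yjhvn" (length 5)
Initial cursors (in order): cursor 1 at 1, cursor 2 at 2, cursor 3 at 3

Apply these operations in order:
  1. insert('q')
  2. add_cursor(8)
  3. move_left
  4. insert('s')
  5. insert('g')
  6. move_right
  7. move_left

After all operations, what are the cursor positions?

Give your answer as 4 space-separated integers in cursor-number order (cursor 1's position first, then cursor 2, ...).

After op 1 (insert('q')): buffer="yqjqhqvn" (len 8), cursors c1@2 c2@4 c3@6, authorship .1.2.3..
After op 2 (add_cursor(8)): buffer="yqjqhqvn" (len 8), cursors c1@2 c2@4 c3@6 c4@8, authorship .1.2.3..
After op 3 (move_left): buffer="yqjqhqvn" (len 8), cursors c1@1 c2@3 c3@5 c4@7, authorship .1.2.3..
After op 4 (insert('s')): buffer="ysqjsqhsqvsn" (len 12), cursors c1@2 c2@5 c3@8 c4@11, authorship .11.22.33.4.
After op 5 (insert('g')): buffer="ysgqjsgqhsgqvsgn" (len 16), cursors c1@3 c2@7 c3@11 c4@15, authorship .111.222.333.44.
After op 6 (move_right): buffer="ysgqjsgqhsgqvsgn" (len 16), cursors c1@4 c2@8 c3@12 c4@16, authorship .111.222.333.44.
After op 7 (move_left): buffer="ysgqjsgqhsgqvsgn" (len 16), cursors c1@3 c2@7 c3@11 c4@15, authorship .111.222.333.44.

Answer: 3 7 11 15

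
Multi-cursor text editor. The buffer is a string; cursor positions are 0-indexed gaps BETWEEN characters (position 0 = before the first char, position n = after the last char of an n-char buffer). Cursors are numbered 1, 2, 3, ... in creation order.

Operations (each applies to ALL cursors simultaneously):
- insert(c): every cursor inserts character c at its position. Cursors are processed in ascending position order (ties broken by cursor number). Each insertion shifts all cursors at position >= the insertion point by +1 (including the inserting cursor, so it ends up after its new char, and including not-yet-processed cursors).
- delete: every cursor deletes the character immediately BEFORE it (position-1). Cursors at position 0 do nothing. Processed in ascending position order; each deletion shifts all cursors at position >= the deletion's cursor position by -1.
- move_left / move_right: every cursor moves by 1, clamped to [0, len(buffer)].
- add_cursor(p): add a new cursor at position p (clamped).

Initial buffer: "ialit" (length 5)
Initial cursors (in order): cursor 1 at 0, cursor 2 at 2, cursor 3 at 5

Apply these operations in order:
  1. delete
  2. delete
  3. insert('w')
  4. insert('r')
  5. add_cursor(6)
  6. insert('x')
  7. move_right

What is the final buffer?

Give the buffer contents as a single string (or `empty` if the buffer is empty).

After op 1 (delete): buffer="ili" (len 3), cursors c1@0 c2@1 c3@3, authorship ...
After op 2 (delete): buffer="l" (len 1), cursors c1@0 c2@0 c3@1, authorship .
After op 3 (insert('w')): buffer="wwlw" (len 4), cursors c1@2 c2@2 c3@4, authorship 12.3
After op 4 (insert('r')): buffer="wwrrlwr" (len 7), cursors c1@4 c2@4 c3@7, authorship 1212.33
After op 5 (add_cursor(6)): buffer="wwrrlwr" (len 7), cursors c1@4 c2@4 c4@6 c3@7, authorship 1212.33
After op 6 (insert('x')): buffer="wwrrxxlwxrx" (len 11), cursors c1@6 c2@6 c4@9 c3@11, authorship 121212.3433
After op 7 (move_right): buffer="wwrrxxlwxrx" (len 11), cursors c1@7 c2@7 c4@10 c3@11, authorship 121212.3433

Answer: wwrrxxlwxrx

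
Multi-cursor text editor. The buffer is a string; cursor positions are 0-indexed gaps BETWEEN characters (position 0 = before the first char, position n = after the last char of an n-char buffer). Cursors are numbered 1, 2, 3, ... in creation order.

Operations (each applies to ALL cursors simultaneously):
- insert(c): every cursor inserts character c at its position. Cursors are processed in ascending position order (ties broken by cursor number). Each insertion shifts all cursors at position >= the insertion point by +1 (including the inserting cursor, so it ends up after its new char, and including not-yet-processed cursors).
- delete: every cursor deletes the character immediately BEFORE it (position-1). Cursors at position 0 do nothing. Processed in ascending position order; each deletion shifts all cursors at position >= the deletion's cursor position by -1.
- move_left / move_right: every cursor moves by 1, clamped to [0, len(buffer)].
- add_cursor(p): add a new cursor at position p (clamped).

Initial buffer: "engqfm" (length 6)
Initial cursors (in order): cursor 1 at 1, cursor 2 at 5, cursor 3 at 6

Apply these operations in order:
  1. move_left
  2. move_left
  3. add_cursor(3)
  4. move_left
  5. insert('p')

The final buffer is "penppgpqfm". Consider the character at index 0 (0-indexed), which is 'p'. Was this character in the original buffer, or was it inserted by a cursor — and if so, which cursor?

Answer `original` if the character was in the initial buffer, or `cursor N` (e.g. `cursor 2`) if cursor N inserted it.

Answer: cursor 1

Derivation:
After op 1 (move_left): buffer="engqfm" (len 6), cursors c1@0 c2@4 c3@5, authorship ......
After op 2 (move_left): buffer="engqfm" (len 6), cursors c1@0 c2@3 c3@4, authorship ......
After op 3 (add_cursor(3)): buffer="engqfm" (len 6), cursors c1@0 c2@3 c4@3 c3@4, authorship ......
After op 4 (move_left): buffer="engqfm" (len 6), cursors c1@0 c2@2 c4@2 c3@3, authorship ......
After op 5 (insert('p')): buffer="penppgpqfm" (len 10), cursors c1@1 c2@5 c4@5 c3@7, authorship 1..24.3...
Authorship (.=original, N=cursor N): 1 . . 2 4 . 3 . . .
Index 0: author = 1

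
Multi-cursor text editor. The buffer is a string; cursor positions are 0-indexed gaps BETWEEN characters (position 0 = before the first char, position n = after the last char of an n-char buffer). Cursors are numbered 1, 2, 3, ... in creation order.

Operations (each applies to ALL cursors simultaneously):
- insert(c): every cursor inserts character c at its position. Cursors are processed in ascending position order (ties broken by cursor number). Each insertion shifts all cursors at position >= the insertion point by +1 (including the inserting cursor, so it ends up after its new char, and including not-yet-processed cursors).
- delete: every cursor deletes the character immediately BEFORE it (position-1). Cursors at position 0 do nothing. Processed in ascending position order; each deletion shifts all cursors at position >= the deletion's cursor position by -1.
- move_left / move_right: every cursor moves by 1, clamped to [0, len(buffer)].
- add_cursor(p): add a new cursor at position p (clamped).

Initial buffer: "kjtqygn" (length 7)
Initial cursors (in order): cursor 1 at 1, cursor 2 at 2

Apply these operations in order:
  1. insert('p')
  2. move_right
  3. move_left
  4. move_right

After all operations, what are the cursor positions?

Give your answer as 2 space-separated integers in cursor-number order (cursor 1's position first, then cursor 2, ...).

After op 1 (insert('p')): buffer="kpjptqygn" (len 9), cursors c1@2 c2@4, authorship .1.2.....
After op 2 (move_right): buffer="kpjptqygn" (len 9), cursors c1@3 c2@5, authorship .1.2.....
After op 3 (move_left): buffer="kpjptqygn" (len 9), cursors c1@2 c2@4, authorship .1.2.....
After op 4 (move_right): buffer="kpjptqygn" (len 9), cursors c1@3 c2@5, authorship .1.2.....

Answer: 3 5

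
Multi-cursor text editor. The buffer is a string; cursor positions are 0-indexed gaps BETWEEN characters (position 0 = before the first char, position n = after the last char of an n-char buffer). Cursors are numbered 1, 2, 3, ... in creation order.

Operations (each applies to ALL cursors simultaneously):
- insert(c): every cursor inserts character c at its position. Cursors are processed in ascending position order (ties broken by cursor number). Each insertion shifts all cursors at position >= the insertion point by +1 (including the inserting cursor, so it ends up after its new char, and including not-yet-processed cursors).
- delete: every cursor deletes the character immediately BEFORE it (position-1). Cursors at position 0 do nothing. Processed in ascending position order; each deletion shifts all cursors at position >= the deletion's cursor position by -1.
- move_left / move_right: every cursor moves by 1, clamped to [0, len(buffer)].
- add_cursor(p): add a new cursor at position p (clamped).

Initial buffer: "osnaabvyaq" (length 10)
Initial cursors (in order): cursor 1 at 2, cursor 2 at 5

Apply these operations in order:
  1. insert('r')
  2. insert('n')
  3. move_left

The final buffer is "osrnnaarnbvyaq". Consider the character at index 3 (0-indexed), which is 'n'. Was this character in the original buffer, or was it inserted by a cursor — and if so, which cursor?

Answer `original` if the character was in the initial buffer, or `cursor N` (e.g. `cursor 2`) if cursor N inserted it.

Answer: cursor 1

Derivation:
After op 1 (insert('r')): buffer="osrnaarbvyaq" (len 12), cursors c1@3 c2@7, authorship ..1...2.....
After op 2 (insert('n')): buffer="osrnnaarnbvyaq" (len 14), cursors c1@4 c2@9, authorship ..11...22.....
After op 3 (move_left): buffer="osrnnaarnbvyaq" (len 14), cursors c1@3 c2@8, authorship ..11...22.....
Authorship (.=original, N=cursor N): . . 1 1 . . . 2 2 . . . . .
Index 3: author = 1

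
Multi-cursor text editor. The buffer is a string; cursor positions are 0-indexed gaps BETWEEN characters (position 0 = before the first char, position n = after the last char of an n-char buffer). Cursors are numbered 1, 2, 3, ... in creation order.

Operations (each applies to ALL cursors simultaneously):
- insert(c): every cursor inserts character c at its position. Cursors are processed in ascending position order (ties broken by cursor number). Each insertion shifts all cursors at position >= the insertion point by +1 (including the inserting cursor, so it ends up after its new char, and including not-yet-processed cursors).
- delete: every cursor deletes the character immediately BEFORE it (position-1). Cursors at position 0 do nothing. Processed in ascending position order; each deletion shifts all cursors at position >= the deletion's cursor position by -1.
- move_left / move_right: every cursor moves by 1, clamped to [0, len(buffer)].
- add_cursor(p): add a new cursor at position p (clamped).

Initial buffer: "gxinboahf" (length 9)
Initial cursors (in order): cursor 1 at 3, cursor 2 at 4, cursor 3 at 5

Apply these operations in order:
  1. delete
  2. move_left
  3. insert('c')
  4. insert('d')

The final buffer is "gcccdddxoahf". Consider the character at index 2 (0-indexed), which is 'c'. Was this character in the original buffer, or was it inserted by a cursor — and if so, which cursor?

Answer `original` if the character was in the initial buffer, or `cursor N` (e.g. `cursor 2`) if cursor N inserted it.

Answer: cursor 2

Derivation:
After op 1 (delete): buffer="gxoahf" (len 6), cursors c1@2 c2@2 c3@2, authorship ......
After op 2 (move_left): buffer="gxoahf" (len 6), cursors c1@1 c2@1 c3@1, authorship ......
After op 3 (insert('c')): buffer="gcccxoahf" (len 9), cursors c1@4 c2@4 c3@4, authorship .123.....
After op 4 (insert('d')): buffer="gcccdddxoahf" (len 12), cursors c1@7 c2@7 c3@7, authorship .123123.....
Authorship (.=original, N=cursor N): . 1 2 3 1 2 3 . . . . .
Index 2: author = 2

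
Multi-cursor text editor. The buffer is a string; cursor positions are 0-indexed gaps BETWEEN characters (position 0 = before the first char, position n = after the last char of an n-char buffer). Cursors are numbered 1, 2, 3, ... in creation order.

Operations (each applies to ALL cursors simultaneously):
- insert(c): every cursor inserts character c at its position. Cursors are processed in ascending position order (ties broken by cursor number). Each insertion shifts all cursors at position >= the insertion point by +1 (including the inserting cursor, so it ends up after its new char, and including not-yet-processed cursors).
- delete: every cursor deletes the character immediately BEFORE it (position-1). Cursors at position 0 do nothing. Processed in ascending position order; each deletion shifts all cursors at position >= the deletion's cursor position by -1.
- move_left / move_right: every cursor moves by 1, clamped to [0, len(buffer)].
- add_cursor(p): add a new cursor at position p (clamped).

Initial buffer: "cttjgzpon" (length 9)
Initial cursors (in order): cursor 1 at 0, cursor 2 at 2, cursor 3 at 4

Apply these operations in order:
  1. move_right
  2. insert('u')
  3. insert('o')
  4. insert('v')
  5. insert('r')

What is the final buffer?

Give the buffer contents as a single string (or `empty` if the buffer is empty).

After op 1 (move_right): buffer="cttjgzpon" (len 9), cursors c1@1 c2@3 c3@5, authorship .........
After op 2 (insert('u')): buffer="cuttujguzpon" (len 12), cursors c1@2 c2@5 c3@8, authorship .1..2..3....
After op 3 (insert('o')): buffer="cuottuojguozpon" (len 15), cursors c1@3 c2@7 c3@11, authorship .11..22..33....
After op 4 (insert('v')): buffer="cuovttuovjguovzpon" (len 18), cursors c1@4 c2@9 c3@14, authorship .111..222..333....
After op 5 (insert('r')): buffer="cuovrttuovrjguovrzpon" (len 21), cursors c1@5 c2@11 c3@17, authorship .1111..2222..3333....

Answer: cuovrttuovrjguovrzpon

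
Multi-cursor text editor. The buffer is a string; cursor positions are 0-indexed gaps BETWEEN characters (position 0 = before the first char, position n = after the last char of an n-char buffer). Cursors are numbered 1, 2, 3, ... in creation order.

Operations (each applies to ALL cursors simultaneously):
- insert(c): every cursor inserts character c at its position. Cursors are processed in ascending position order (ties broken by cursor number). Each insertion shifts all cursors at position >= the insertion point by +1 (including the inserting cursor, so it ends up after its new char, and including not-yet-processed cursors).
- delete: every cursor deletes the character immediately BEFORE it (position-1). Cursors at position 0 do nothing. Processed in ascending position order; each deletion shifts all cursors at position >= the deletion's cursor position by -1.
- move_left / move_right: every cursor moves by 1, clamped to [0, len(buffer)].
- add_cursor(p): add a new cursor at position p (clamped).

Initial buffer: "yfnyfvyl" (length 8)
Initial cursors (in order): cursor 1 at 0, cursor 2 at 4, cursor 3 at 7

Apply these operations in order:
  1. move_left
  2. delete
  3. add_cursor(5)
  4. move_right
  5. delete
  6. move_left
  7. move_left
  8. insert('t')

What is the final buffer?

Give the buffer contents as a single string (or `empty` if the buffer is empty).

After op 1 (move_left): buffer="yfnyfvyl" (len 8), cursors c1@0 c2@3 c3@6, authorship ........
After op 2 (delete): buffer="yfyfyl" (len 6), cursors c1@0 c2@2 c3@4, authorship ......
After op 3 (add_cursor(5)): buffer="yfyfyl" (len 6), cursors c1@0 c2@2 c3@4 c4@5, authorship ......
After op 4 (move_right): buffer="yfyfyl" (len 6), cursors c1@1 c2@3 c3@5 c4@6, authorship ......
After op 5 (delete): buffer="ff" (len 2), cursors c1@0 c2@1 c3@2 c4@2, authorship ..
After op 6 (move_left): buffer="ff" (len 2), cursors c1@0 c2@0 c3@1 c4@1, authorship ..
After op 7 (move_left): buffer="ff" (len 2), cursors c1@0 c2@0 c3@0 c4@0, authorship ..
After op 8 (insert('t')): buffer="ttttff" (len 6), cursors c1@4 c2@4 c3@4 c4@4, authorship 1234..

Answer: ttttff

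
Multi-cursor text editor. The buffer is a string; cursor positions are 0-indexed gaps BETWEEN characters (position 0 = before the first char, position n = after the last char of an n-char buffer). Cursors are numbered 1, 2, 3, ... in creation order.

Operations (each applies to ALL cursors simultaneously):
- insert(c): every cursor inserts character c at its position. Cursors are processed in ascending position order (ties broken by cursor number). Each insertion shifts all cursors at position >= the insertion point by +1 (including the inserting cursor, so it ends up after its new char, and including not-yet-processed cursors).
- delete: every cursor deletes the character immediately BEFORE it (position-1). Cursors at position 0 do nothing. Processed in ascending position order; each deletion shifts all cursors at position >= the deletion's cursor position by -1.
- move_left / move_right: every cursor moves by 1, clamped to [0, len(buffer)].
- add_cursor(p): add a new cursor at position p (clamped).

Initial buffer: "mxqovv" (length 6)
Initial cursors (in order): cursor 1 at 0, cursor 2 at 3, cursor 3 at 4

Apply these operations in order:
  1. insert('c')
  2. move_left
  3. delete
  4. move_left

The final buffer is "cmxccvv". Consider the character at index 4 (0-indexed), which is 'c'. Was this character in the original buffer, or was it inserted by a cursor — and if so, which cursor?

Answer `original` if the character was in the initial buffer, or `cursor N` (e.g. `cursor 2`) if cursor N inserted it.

Answer: cursor 3

Derivation:
After op 1 (insert('c')): buffer="cmxqcocvv" (len 9), cursors c1@1 c2@5 c3@7, authorship 1...2.3..
After op 2 (move_left): buffer="cmxqcocvv" (len 9), cursors c1@0 c2@4 c3@6, authorship 1...2.3..
After op 3 (delete): buffer="cmxccvv" (len 7), cursors c1@0 c2@3 c3@4, authorship 1..23..
After op 4 (move_left): buffer="cmxccvv" (len 7), cursors c1@0 c2@2 c3@3, authorship 1..23..
Authorship (.=original, N=cursor N): 1 . . 2 3 . .
Index 4: author = 3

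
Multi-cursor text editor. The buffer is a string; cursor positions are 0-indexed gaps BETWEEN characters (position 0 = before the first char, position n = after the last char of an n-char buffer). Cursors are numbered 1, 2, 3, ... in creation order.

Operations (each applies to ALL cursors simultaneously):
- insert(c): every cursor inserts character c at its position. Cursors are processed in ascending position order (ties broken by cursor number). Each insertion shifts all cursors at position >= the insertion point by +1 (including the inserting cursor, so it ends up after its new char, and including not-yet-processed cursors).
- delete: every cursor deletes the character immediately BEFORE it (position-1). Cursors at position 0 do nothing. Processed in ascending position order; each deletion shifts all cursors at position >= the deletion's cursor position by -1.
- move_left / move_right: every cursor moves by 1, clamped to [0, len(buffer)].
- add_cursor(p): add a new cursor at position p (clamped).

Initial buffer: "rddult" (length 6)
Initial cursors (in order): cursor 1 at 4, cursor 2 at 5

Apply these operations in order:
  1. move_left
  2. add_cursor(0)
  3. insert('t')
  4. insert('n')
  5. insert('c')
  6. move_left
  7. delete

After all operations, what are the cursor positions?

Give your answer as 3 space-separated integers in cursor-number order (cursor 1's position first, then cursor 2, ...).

Answer: 6 9 1

Derivation:
After op 1 (move_left): buffer="rddult" (len 6), cursors c1@3 c2@4, authorship ......
After op 2 (add_cursor(0)): buffer="rddult" (len 6), cursors c3@0 c1@3 c2@4, authorship ......
After op 3 (insert('t')): buffer="trddtutlt" (len 9), cursors c3@1 c1@5 c2@7, authorship 3...1.2..
After op 4 (insert('n')): buffer="tnrddtnutnlt" (len 12), cursors c3@2 c1@7 c2@10, authorship 33...11.22..
After op 5 (insert('c')): buffer="tncrddtncutnclt" (len 15), cursors c3@3 c1@9 c2@13, authorship 333...111.222..
After op 6 (move_left): buffer="tncrddtncutnclt" (len 15), cursors c3@2 c1@8 c2@12, authorship 333...111.222..
After op 7 (delete): buffer="tcrddtcutclt" (len 12), cursors c3@1 c1@6 c2@9, authorship 33...11.22..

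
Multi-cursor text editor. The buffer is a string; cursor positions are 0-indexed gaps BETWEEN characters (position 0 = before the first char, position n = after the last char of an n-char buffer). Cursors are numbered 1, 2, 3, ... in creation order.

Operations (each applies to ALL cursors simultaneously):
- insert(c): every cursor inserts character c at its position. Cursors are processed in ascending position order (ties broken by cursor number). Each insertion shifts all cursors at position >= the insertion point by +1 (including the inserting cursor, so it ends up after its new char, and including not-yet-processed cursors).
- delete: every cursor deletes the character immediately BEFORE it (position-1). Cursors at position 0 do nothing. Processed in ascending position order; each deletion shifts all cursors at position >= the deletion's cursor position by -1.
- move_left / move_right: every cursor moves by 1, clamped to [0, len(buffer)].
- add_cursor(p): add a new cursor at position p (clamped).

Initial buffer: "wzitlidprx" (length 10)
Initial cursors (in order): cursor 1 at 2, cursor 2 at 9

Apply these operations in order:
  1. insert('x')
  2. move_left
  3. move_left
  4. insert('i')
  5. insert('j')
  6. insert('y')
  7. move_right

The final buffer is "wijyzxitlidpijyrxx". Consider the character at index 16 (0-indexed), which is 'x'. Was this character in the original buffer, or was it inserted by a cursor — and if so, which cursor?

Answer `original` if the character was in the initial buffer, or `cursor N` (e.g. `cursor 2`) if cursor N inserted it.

After op 1 (insert('x')): buffer="wzxitlidprxx" (len 12), cursors c1@3 c2@11, authorship ..1.......2.
After op 2 (move_left): buffer="wzxitlidprxx" (len 12), cursors c1@2 c2@10, authorship ..1.......2.
After op 3 (move_left): buffer="wzxitlidprxx" (len 12), cursors c1@1 c2@9, authorship ..1.......2.
After op 4 (insert('i')): buffer="wizxitlidpirxx" (len 14), cursors c1@2 c2@11, authorship .1.1......2.2.
After op 5 (insert('j')): buffer="wijzxitlidpijrxx" (len 16), cursors c1@3 c2@13, authorship .11.1......22.2.
After op 6 (insert('y')): buffer="wijyzxitlidpijyrxx" (len 18), cursors c1@4 c2@15, authorship .111.1......222.2.
After op 7 (move_right): buffer="wijyzxitlidpijyrxx" (len 18), cursors c1@5 c2@16, authorship .111.1......222.2.
Authorship (.=original, N=cursor N): . 1 1 1 . 1 . . . . . . 2 2 2 . 2 .
Index 16: author = 2

Answer: cursor 2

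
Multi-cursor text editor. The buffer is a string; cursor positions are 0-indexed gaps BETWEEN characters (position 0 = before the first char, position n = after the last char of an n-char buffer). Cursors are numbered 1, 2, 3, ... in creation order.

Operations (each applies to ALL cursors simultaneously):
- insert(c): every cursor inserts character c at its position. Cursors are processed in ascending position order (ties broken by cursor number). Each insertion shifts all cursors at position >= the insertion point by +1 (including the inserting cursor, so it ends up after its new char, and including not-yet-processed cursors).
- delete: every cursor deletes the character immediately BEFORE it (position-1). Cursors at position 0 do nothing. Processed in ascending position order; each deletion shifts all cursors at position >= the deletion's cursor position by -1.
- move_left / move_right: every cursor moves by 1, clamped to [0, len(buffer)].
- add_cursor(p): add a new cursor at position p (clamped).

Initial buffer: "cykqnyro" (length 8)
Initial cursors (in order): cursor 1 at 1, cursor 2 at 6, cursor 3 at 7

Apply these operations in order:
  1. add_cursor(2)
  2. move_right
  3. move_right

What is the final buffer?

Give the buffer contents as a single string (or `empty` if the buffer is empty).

After op 1 (add_cursor(2)): buffer="cykqnyro" (len 8), cursors c1@1 c4@2 c2@6 c3@7, authorship ........
After op 2 (move_right): buffer="cykqnyro" (len 8), cursors c1@2 c4@3 c2@7 c3@8, authorship ........
After op 3 (move_right): buffer="cykqnyro" (len 8), cursors c1@3 c4@4 c2@8 c3@8, authorship ........

Answer: cykqnyro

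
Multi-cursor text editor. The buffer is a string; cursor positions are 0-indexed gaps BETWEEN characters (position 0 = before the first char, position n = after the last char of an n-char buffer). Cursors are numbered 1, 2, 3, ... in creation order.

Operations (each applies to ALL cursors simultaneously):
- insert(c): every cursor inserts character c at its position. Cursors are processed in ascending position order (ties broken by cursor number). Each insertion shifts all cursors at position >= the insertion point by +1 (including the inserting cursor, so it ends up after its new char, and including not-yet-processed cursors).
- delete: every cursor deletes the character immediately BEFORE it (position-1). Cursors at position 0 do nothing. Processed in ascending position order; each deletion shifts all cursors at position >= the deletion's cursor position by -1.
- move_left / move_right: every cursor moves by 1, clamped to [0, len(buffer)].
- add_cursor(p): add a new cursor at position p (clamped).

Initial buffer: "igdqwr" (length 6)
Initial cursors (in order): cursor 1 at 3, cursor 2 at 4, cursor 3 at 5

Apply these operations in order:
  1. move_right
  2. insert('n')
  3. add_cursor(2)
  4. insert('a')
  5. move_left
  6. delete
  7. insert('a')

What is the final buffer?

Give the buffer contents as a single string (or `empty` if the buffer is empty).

Answer: iaadqaawaaraa

Derivation:
After op 1 (move_right): buffer="igdqwr" (len 6), cursors c1@4 c2@5 c3@6, authorship ......
After op 2 (insert('n')): buffer="igdqnwnrn" (len 9), cursors c1@5 c2@7 c3@9, authorship ....1.2.3
After op 3 (add_cursor(2)): buffer="igdqnwnrn" (len 9), cursors c4@2 c1@5 c2@7 c3@9, authorship ....1.2.3
After op 4 (insert('a')): buffer="igadqnawnarna" (len 13), cursors c4@3 c1@7 c2@10 c3@13, authorship ..4..11.22.33
After op 5 (move_left): buffer="igadqnawnarna" (len 13), cursors c4@2 c1@6 c2@9 c3@12, authorship ..4..11.22.33
After op 6 (delete): buffer="iadqawara" (len 9), cursors c4@1 c1@4 c2@6 c3@8, authorship .4..1.2.3
After op 7 (insert('a')): buffer="iaadqaawaaraa" (len 13), cursors c4@2 c1@6 c2@9 c3@12, authorship .44..11.22.33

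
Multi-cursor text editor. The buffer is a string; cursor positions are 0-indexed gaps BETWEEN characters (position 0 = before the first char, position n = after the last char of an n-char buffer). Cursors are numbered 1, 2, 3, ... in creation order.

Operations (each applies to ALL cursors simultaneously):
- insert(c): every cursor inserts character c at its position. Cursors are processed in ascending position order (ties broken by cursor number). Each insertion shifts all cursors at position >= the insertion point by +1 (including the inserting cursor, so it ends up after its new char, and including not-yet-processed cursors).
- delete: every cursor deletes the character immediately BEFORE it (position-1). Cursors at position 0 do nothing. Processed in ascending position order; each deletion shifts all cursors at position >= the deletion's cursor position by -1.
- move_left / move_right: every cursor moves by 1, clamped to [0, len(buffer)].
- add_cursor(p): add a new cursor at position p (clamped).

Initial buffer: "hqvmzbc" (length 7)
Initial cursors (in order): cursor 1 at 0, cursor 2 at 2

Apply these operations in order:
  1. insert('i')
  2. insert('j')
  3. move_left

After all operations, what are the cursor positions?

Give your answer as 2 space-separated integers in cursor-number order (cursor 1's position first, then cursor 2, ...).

After op 1 (insert('i')): buffer="ihqivmzbc" (len 9), cursors c1@1 c2@4, authorship 1..2.....
After op 2 (insert('j')): buffer="ijhqijvmzbc" (len 11), cursors c1@2 c2@6, authorship 11..22.....
After op 3 (move_left): buffer="ijhqijvmzbc" (len 11), cursors c1@1 c2@5, authorship 11..22.....

Answer: 1 5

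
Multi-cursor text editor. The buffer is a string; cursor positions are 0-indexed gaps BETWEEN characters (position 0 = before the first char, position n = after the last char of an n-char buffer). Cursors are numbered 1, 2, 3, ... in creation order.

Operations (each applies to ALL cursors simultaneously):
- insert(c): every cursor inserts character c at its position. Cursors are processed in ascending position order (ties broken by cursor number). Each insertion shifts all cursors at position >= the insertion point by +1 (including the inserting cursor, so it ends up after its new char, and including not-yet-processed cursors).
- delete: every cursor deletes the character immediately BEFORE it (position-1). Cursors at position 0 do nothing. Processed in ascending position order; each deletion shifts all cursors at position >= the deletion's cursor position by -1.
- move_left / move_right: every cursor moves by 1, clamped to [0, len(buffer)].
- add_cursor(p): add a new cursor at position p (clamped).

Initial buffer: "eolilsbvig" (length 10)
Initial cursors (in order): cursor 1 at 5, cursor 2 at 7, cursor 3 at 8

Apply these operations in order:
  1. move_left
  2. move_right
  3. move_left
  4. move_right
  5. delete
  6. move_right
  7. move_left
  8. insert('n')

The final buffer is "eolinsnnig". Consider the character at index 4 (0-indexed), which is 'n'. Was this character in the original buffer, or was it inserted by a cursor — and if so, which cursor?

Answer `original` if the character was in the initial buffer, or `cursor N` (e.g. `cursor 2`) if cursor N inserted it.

Answer: cursor 1

Derivation:
After op 1 (move_left): buffer="eolilsbvig" (len 10), cursors c1@4 c2@6 c3@7, authorship ..........
After op 2 (move_right): buffer="eolilsbvig" (len 10), cursors c1@5 c2@7 c3@8, authorship ..........
After op 3 (move_left): buffer="eolilsbvig" (len 10), cursors c1@4 c2@6 c3@7, authorship ..........
After op 4 (move_right): buffer="eolilsbvig" (len 10), cursors c1@5 c2@7 c3@8, authorship ..........
After op 5 (delete): buffer="eolisig" (len 7), cursors c1@4 c2@5 c3@5, authorship .......
After op 6 (move_right): buffer="eolisig" (len 7), cursors c1@5 c2@6 c3@6, authorship .......
After op 7 (move_left): buffer="eolisig" (len 7), cursors c1@4 c2@5 c3@5, authorship .......
After op 8 (insert('n')): buffer="eolinsnnig" (len 10), cursors c1@5 c2@8 c3@8, authorship ....1.23..
Authorship (.=original, N=cursor N): . . . . 1 . 2 3 . .
Index 4: author = 1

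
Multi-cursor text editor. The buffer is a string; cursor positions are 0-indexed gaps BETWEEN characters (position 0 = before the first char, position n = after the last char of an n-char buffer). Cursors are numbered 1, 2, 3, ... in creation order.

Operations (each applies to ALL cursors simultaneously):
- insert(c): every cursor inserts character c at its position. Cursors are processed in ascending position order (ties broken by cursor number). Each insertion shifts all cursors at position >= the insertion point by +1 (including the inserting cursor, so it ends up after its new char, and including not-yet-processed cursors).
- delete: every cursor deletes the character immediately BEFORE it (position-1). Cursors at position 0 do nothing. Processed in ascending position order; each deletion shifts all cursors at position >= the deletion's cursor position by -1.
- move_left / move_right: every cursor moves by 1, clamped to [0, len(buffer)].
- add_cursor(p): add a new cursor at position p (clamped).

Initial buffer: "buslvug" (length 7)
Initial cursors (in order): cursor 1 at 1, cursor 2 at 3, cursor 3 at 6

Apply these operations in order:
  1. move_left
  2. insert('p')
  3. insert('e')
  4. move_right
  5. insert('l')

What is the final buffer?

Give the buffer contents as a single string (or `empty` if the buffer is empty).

Answer: peblupesllvpeulg

Derivation:
After op 1 (move_left): buffer="buslvug" (len 7), cursors c1@0 c2@2 c3@5, authorship .......
After op 2 (insert('p')): buffer="pbupslvpug" (len 10), cursors c1@1 c2@4 c3@8, authorship 1..2...3..
After op 3 (insert('e')): buffer="pebupeslvpeug" (len 13), cursors c1@2 c2@6 c3@11, authorship 11..22...33..
After op 4 (move_right): buffer="pebupeslvpeug" (len 13), cursors c1@3 c2@7 c3@12, authorship 11..22...33..
After op 5 (insert('l')): buffer="peblupesllvpeulg" (len 16), cursors c1@4 c2@9 c3@15, authorship 11.1.22.2..33.3.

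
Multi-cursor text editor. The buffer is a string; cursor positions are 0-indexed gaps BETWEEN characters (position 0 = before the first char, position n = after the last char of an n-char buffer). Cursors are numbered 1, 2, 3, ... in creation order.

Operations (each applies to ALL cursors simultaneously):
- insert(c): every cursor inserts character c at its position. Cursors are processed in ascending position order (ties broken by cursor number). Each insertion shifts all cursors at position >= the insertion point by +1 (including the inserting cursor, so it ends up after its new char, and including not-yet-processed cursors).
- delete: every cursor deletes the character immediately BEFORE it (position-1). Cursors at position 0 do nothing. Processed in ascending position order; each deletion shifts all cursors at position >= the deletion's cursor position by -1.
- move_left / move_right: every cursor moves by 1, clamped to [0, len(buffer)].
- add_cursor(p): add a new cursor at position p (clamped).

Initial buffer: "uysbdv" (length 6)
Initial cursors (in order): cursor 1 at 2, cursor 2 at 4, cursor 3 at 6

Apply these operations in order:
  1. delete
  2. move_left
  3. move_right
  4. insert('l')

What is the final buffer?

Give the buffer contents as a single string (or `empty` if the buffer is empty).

Answer: ulsldl

Derivation:
After op 1 (delete): buffer="usd" (len 3), cursors c1@1 c2@2 c3@3, authorship ...
After op 2 (move_left): buffer="usd" (len 3), cursors c1@0 c2@1 c3@2, authorship ...
After op 3 (move_right): buffer="usd" (len 3), cursors c1@1 c2@2 c3@3, authorship ...
After op 4 (insert('l')): buffer="ulsldl" (len 6), cursors c1@2 c2@4 c3@6, authorship .1.2.3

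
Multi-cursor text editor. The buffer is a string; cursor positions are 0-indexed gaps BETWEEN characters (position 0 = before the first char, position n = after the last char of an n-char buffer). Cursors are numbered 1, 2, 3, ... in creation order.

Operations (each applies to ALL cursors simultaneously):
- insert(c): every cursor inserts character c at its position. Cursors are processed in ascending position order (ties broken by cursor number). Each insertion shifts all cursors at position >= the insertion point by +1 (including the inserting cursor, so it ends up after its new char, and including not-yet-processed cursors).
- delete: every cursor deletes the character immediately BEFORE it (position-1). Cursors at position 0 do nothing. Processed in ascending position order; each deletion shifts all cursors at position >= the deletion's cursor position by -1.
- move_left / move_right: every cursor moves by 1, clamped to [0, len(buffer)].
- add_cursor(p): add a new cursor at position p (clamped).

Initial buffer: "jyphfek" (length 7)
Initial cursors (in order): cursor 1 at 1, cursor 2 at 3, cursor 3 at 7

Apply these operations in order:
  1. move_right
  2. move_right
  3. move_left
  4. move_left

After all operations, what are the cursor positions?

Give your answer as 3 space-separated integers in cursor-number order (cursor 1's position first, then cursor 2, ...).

Answer: 1 3 5

Derivation:
After op 1 (move_right): buffer="jyphfek" (len 7), cursors c1@2 c2@4 c3@7, authorship .......
After op 2 (move_right): buffer="jyphfek" (len 7), cursors c1@3 c2@5 c3@7, authorship .......
After op 3 (move_left): buffer="jyphfek" (len 7), cursors c1@2 c2@4 c3@6, authorship .......
After op 4 (move_left): buffer="jyphfek" (len 7), cursors c1@1 c2@3 c3@5, authorship .......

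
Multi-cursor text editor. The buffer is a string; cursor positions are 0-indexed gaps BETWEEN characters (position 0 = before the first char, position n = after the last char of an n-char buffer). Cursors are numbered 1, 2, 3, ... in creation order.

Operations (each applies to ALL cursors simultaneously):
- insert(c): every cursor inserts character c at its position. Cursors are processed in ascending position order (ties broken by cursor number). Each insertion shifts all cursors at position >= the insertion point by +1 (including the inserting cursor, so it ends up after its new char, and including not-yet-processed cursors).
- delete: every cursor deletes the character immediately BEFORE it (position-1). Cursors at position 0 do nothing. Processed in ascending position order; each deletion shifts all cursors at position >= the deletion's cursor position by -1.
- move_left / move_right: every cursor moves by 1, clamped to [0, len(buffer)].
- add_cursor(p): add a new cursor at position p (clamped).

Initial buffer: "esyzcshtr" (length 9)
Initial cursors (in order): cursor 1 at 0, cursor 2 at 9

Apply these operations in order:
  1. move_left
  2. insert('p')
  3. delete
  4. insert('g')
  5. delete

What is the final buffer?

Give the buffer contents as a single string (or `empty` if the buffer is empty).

After op 1 (move_left): buffer="esyzcshtr" (len 9), cursors c1@0 c2@8, authorship .........
After op 2 (insert('p')): buffer="pesyzcshtpr" (len 11), cursors c1@1 c2@10, authorship 1........2.
After op 3 (delete): buffer="esyzcshtr" (len 9), cursors c1@0 c2@8, authorship .........
After op 4 (insert('g')): buffer="gesyzcshtgr" (len 11), cursors c1@1 c2@10, authorship 1........2.
After op 5 (delete): buffer="esyzcshtr" (len 9), cursors c1@0 c2@8, authorship .........

Answer: esyzcshtr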